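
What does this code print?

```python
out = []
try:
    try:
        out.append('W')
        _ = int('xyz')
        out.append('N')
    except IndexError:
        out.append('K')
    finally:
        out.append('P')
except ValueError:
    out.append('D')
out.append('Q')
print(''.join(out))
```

Execution trace: 'W' (inner try body) → 'P' (inner finally) → 'D' (outer except ValueError) → 'Q' (after the try/except). Output: WPDQ

Answer: WPDQ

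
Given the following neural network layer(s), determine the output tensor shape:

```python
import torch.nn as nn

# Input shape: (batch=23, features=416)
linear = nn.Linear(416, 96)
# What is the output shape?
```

Input: (23, 416) -> Output: (23, 96)

Answer: (23, 96)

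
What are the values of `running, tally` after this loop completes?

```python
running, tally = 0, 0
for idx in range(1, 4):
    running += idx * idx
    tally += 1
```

Sum of squares and count
`running, tally` takes the values: (0, 0) → (1, 0) → (1, 1) → (5, 1) → (5, 2) → (14, 2) → (14, 3)

Answer: 14, 3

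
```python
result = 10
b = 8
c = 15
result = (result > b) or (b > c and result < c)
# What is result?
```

Trace:
`result = 10` → result = 10
`b = 8` → b = 8
`c = 15` → c = 15
`result = (result > b) or (b > c and result < c)` → result = True
So result = True

Answer: True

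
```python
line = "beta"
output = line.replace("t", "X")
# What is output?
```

Trace:
`line = "beta"` → line = 'beta'
`output = line.replace("t", "X")` → output = 'beXa'
So output = 'beXa'

Answer: 'beXa'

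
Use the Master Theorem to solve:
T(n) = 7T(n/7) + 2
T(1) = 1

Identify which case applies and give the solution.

a=7, b=7, f(n)=2. log_7(7) = 1. Since c=0 < 1, Case 1 applies: T(n) = Θ(n^log_b(a)) = O(n).

Answer: O(n) - Case 1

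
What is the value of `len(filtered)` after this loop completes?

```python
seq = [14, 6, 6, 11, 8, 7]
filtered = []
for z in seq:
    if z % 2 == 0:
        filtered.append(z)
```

Count even numbers in [14, 6, 6, 11, 8, 7]
`filtered` takes the values: [] → [14] → [14, 6] → [14, 6, 6] → [14, 6, 6, 8]
So `len(filtered)` = 4

Answer: 4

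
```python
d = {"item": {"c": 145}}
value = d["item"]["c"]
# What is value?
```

Trace:
`d = {"item": {"c": 145}}` → d = {'item': {'c': 145}}
`value = d["item"]["c"]` → value = 145
So value = 145

Answer: 145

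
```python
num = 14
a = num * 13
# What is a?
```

Trace:
`num = 14` → num = 14
`a = num * 13` → a = 182
So a = 182

Answer: 182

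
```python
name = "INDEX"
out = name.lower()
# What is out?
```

Trace:
`name = "INDEX"` → name = 'INDEX'
`out = name.lower()` → out = 'index'
So out = 'index'

Answer: 'index'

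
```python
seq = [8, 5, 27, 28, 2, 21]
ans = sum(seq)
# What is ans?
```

Trace:
`seq = [8, 5, 27, 28, 2, 21]` → seq = [8, 5, 27, 28, 2, 21]
`ans = sum(seq)` → ans = 91
So ans = 91

Answer: 91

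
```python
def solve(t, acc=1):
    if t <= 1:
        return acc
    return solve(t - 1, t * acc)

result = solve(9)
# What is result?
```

Accumulator trace (n, acc): (9, 1) -> (8, 9) -> (7, 72) -> (6, 504) -> (5, 3024) -> (4, 15120) -> (3, 60480) -> (2, 181440) -> (1, 362880) -> return 362880

Answer: 362880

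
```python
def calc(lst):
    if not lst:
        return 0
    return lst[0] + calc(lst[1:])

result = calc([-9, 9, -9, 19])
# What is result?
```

(-9) + 9 + (-9) + 19 + 0 = 10

Answer: 10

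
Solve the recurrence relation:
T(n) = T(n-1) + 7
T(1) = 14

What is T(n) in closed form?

Unrolling: T(n) = T(1) + 7·(n-1) = 14 + 7(n-1) = 7n + 7.

Answer: T(n) = 7n + 7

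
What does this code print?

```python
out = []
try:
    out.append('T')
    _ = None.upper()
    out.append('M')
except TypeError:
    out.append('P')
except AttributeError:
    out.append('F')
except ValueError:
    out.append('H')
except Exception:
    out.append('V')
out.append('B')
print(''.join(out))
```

Execution trace: 'T' (try body) → 'F' (except AttributeError) → 'B' (after the try/except). Output: TFB

Answer: TFB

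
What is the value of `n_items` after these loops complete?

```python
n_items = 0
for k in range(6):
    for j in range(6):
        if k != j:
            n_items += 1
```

6² - 6 (exclude diagonal)
`n_items` takes the values: 0 → 1 → 2 → 3 → 4 → 5 → 6 → 7 → 8 → 9 → 10 → 11 → 12 → 13 → 14 → 15 → 16 → 17 → 18 → 19 → 20 → 21 → 22 → 23 → 24 → 25 → 26 → 27 → 28 → 29 → 30

Answer: 30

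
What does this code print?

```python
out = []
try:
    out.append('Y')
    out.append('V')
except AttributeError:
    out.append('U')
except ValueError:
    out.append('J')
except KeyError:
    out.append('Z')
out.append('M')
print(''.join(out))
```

Execution trace: 'Y' (try body) → 'V' (try body, no exception) → 'M' (after the try/except). Output: YVM

Answer: YVM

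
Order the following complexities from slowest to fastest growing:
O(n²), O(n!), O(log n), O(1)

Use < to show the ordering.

Ordered by growth rate: O(1) < O(log n) < O(n²) < O(n!)

Answer: O(1) < O(log n) < O(n²) < O(n!)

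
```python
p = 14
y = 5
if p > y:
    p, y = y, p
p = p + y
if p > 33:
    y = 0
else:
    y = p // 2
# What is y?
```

Trace:
`p = 14` → p = 14
`y = 5` → y = 5
`if p > y: ...` → p > y is True → p = 5; y = 14
`p = p + y` → p = 19
`if p > 33: ...` → p > 33 is False, take else branch → y = 9
So y = 9

Answer: 9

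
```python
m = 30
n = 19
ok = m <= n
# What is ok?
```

Trace:
`m = 30` → m = 30
`n = 19` → n = 19
`ok = m <= n` → ok = False
So ok = False

Answer: False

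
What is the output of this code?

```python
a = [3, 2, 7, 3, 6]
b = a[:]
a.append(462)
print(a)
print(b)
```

Key concept: slice [:] creates copy.
Step by step:
`a = [3, 2, 7, 3, 6]` → a = [3, 2, 7, 3, 6]
`b = a[:]` → b = [3, 2, 7, 3, 6]
`a.append(462)` → a = [3, 2, 7, 3, 6, 462]
`print(a)` → prints [3, 2, 7, 3, 6, 462]
`print(b)` → prints [3, 2, 7, 3, 6]

Answer:
[3, 2, 7, 3, 6, 462]
[3, 2, 7, 3, 6]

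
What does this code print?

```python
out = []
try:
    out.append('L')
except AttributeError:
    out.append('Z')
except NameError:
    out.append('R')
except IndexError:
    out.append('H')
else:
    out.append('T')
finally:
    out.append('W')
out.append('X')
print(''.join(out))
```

Execution trace: 'L' (try body, no exception) → 'T' (else) → 'W' (finally) → 'X' (after the try/except). Output: LTWX

Answer: LTWX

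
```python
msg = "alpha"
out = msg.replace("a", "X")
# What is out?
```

Trace:
`msg = "alpha"` → msg = 'alpha'
`out = msg.replace("a", "X")` → out = 'XlphX'
So out = 'XlphX'

Answer: 'XlphX'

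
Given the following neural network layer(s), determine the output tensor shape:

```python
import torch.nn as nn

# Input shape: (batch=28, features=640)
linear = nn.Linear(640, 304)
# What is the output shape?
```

Input: (28, 640) -> Output: (28, 304)

Answer: (28, 304)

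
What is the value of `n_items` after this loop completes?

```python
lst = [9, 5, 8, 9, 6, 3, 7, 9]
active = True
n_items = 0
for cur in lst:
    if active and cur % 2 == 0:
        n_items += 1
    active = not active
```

Count even values at even positions
`n_items` takes the values: 0 → 1 → 2

Answer: 2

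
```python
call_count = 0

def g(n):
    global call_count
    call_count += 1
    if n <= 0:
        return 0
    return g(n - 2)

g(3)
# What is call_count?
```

Linear recursion stepping by 2: 3 calls from n=3 down to ≤0.

Answer: 3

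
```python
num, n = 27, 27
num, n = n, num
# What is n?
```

Trace:
`num, n = 27, 27` → num = 27; n = 27
`num, n = n, num` → num = 27; n = 27
So n = 27

Answer: 27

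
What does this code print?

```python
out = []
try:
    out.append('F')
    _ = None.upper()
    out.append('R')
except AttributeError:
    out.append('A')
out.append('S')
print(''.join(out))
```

Execution trace: 'F' (try body) → 'A' (except AttributeError) → 'S' (after the try/except). Output: FAS

Answer: FAS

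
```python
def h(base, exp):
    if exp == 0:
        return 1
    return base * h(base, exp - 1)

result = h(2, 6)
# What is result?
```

h(2, 6) = 2 * 2 * 2 * 2 * 2 * 2 = 64

Answer: 64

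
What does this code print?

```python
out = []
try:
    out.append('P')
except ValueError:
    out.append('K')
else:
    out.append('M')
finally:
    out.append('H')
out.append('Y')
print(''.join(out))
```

Execution trace: 'P' (try body, no exception) → 'M' (else) → 'H' (finally) → 'Y' (after the try/except). Output: PMHY

Answer: PMHY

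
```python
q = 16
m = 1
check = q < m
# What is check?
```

Trace:
`q = 16` → q = 16
`m = 1` → m = 1
`check = q < m` → check = False
So check = False

Answer: False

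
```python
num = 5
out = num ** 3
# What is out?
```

Trace:
`num = 5` → num = 5
`out = num ** 3` → out = 125
So out = 125

Answer: 125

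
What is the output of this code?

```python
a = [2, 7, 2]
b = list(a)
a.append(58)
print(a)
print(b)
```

Key concept: list() constructor creates copy.
Step by step:
`a = [2, 7, 2]` → a = [2, 7, 2]
`b = list(a)` → b = [2, 7, 2]
`a.append(58)` → a = [2, 7, 2, 58]
`print(a)` → prints [2, 7, 2, 58]
`print(b)` → prints [2, 7, 2]

Answer:
[2, 7, 2, 58]
[2, 7, 2]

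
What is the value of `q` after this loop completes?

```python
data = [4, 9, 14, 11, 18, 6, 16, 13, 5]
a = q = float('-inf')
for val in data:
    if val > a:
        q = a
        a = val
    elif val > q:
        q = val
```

Second largest (with repeats) in [4, 9, 14, 11, 18, 6, 16, 13, 5]
`q` takes the values: -inf → 4 → 9 → 11 → 14 → 16

Answer: 16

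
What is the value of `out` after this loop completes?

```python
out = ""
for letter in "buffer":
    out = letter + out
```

Reverse 'buffer'
`out` takes the values: "" → "b" → "ub" → "fub" → "ffub" → "effub" → "reffub"

Answer: "reffub"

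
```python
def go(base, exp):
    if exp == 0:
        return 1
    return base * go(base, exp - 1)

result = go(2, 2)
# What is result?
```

go(2, 2) = 2 * 2 = 4

Answer: 4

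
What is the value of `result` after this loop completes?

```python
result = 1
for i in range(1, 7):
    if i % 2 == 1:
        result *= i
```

Product of odd numbers 1 to 6
`result` takes the values: 1 → 3 → 15

Answer: 15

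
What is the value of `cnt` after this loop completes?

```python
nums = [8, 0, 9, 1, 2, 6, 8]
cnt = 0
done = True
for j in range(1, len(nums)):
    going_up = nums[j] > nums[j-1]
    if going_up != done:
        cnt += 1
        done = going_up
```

Count direction changes in [8, 0, 9, 1, 2, 6, 8]
`cnt` takes the values: 0 → 1 → 2 → 3 → 4

Answer: 4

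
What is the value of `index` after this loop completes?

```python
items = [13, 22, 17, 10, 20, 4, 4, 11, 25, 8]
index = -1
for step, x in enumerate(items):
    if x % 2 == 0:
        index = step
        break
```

First even number index in [13, 22, 17, 10, 20, 4, 4, 11, 25, 8]
`index` takes the values: -1 → 1

Answer: 1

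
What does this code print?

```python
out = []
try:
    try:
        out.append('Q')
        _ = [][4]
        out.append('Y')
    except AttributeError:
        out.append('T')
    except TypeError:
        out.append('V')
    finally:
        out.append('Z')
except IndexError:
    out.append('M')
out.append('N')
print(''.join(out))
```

Execution trace: 'Q' (try body) → 'Z' (finally) → 'M' (outer except IndexError) → 'N' (after the try/except). Output: QZMN

Answer: QZMN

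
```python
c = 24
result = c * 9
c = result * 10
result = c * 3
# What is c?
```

Trace:
`c = 24` → c = 24
`result = c * 9` → result = 216
`c = result * 10` → c = 2160
`result = c * 3` → result = 6480
So c = 2160

Answer: 2160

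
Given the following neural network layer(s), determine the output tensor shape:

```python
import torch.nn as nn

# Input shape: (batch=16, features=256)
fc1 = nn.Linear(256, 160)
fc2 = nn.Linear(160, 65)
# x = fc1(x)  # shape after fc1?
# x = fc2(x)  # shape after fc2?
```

Input: (16, 256) -> after fc1: (16, 160) -> Output: (16, 65)

Answer: (16, 65)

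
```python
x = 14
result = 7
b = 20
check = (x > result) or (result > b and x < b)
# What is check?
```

Trace:
`x = 14` → x = 14
`result = 7` → result = 7
`b = 20` → b = 20
`check = (x > result) or (result > b and x < b)` → check = True
So check = True

Answer: True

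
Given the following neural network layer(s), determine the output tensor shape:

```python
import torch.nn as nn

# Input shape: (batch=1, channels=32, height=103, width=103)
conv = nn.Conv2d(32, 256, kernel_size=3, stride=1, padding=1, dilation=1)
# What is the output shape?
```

Input: (1, 32, 103, 103) -> Output: (1, 256, 103, 103)

Answer: (1, 256, 103, 103)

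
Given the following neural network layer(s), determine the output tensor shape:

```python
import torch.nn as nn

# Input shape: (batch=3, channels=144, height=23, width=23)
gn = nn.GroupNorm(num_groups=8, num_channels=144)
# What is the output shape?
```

Input: (3, 144, 23, 23) -> Output: (3, 144, 23, 23)

Answer: (3, 144, 23, 23)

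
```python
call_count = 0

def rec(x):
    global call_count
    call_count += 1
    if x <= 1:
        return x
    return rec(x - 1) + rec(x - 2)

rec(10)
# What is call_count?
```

Calls(x) = 1 + Calls(x-1) + Calls(x-2); Calls(0)=Calls(1)=1. For x=10 this gives 177.

Answer: 177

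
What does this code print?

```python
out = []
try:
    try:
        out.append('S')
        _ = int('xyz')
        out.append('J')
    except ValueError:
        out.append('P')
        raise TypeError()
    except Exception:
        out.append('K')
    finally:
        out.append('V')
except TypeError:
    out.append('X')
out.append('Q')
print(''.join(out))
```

Execution trace: 'S' (inner try body) → 'P' (inner except ValueError) → 'V' (inner finally) → 'X' (outer except TypeError) → 'Q' (after the try/except). Output: SPVXQ

Answer: SPVXQ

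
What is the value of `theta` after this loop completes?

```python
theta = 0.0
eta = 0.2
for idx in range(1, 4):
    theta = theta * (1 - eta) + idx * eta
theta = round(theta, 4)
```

Moving average with lr=0.2
`theta` takes the values: 0.0 → 0.2 → 0.56 → 1.048

Answer: 1.048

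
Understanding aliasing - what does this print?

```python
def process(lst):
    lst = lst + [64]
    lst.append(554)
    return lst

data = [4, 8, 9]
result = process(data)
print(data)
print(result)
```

Key concept: rebinding parameter vs mutation.
Step by step:
`data = [4, 8, 9]` → data = [4, 8, 9]
`result = process(data)` → result = [4, 8, 9, 64, 554]
`print(data)` → prints [4, 8, 9]
`print(result)` → prints [4, 8, 9, 64, 554]

Answer:
[4, 8, 9]
[4, 8, 9, 64, 554]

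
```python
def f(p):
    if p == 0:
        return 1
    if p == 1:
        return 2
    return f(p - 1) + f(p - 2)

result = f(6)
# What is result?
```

Build up from base cases: f(0)=1, f(1)=2, f(2)=3, f(3)=5, f(4)=8, f(5)=13, f(6)=21

Answer: 21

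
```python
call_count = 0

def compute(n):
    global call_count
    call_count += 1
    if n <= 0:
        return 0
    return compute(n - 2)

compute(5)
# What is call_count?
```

Linear recursion stepping by 2: 4 calls from n=5 down to ≤0.

Answer: 4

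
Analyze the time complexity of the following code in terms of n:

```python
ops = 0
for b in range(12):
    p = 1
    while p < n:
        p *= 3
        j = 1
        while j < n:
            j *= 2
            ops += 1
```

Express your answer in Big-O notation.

Each loop level contributes: 1 × log n × log n. Multiplying the contributions gives O(log² n).

Answer: O(log² n)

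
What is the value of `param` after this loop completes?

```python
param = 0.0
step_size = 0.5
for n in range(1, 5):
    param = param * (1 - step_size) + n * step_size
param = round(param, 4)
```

Moving average with lr=0.5
`param` takes the values: 0.0 → 0.5 → 1.25 → 2.125 → 3.0625

Answer: 3.0625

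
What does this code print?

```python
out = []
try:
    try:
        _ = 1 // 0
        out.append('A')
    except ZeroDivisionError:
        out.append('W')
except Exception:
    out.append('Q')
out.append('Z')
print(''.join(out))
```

Execution trace: 'W' (inner except ZeroDivisionError) → 'Z' (after the try/except). Output: WZ

Answer: WZ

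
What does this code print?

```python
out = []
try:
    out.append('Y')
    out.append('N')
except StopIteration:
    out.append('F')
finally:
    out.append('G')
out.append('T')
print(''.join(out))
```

Execution trace: 'Y' (try body) → 'N' (try body, no exception) → 'G' (finally) → 'T' (after the try/except). Output: YNGT

Answer: YNGT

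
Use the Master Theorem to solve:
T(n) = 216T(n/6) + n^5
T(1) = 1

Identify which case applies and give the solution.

a=216, b=6, f(n)=n^5. log_6(216) = 3. Since c=5 > 3 and the regularity condition holds (216(n/6)^5 = (216/6^5)n^5 with 216/6^5 < 1), Case 3 applies: T(n) = Θ(f(n)) = O(n^5).

Answer: O(n^5) - Case 3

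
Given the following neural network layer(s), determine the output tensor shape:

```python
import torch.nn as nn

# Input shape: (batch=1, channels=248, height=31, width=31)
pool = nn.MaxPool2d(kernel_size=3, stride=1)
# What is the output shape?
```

Input: (1, 248, 31, 31) -> Output: (1, 248, 29, 29)

Answer: (1, 248, 29, 29)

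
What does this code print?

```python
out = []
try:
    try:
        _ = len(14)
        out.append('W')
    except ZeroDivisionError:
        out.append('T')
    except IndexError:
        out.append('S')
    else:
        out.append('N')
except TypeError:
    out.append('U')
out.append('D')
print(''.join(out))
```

Execution trace: 'U' (outer except TypeError) → 'D' (after the try/except). Output: UD

Answer: UD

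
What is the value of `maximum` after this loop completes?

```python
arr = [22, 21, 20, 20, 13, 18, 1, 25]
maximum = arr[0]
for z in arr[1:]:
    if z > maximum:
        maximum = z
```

Maximum of [22, 21, 20, 20, 13, 18, 1, 25]
`maximum` takes the values: 22 → 25

Answer: 25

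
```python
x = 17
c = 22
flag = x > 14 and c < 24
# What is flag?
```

Trace:
`x = 17` → x = 17
`c = 22` → c = 22
`flag = x > 14 and c < 24` → flag = True
So flag = True

Answer: True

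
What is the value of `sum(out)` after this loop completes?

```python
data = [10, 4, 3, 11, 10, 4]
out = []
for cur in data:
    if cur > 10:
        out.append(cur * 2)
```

Sum of doubled values > 10
`out` takes the values: [] → [22]
So `sum(out)` = 22

Answer: 22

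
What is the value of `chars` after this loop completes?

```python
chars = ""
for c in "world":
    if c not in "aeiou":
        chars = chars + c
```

Remove vowels from 'world'
`chars` takes the values: "" → "w" → "wr" → "wrl" → "wrld"

Answer: "wrld"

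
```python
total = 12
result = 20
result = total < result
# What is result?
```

Trace:
`total = 12` → total = 12
`result = 20` → result = 20
`result = total < result` → result = True
So result = True

Answer: True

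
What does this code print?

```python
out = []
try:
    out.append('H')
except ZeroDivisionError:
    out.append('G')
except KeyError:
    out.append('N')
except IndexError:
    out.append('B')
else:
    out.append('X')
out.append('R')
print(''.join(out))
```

Execution trace: 'H' (try body, no exception) → 'X' (else) → 'R' (after the try/except). Output: HXR

Answer: HXR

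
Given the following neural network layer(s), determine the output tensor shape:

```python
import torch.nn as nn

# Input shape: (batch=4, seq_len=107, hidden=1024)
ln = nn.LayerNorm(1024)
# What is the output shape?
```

Input: (4, 107, 1024) -> Output: (4, 107, 1024)

Answer: (4, 107, 1024)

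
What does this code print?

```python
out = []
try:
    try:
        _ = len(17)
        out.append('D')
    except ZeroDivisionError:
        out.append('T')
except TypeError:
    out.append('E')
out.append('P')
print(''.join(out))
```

Execution trace: 'E' (outer except TypeError) → 'P' (after the try/except). Output: EP

Answer: EP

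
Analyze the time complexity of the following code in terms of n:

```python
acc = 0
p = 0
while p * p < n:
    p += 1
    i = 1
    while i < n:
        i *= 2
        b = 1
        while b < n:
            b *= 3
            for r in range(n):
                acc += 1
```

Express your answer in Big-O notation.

Each loop level contributes: √n × log n × log n × n. Multiplying the contributions gives O(n√n log² n).

Answer: O(n√n log² n)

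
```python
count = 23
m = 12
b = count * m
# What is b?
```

Trace:
`count = 23` → count = 23
`m = 12` → m = 12
`b = count * m` → b = 276
So b = 276

Answer: 276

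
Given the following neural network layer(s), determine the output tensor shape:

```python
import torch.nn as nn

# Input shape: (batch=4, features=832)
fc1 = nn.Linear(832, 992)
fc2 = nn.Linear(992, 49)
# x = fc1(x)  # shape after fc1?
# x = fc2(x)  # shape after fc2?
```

Input: (4, 832) -> after fc1: (4, 992) -> Output: (4, 49)

Answer: (4, 49)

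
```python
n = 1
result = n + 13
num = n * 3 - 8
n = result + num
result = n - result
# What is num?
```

Trace:
`n = 1` → n = 1
`result = n + 13` → result = 14
`num = n * 3 - 8` → num = -5
`n = result + num` → n = 9
`result = n - result` → result = -5
So num = -5

Answer: -5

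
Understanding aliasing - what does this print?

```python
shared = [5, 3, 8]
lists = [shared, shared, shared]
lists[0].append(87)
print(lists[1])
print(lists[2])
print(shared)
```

Key concept: list of same reference.
Step by step:
`shared = [5, 3, 8]` → shared = [5, 3, 8]
`lists = [shared, shared, shared]` → lists = [[5, 3, 8], [5, 3, 8], [5, 3, 8]]
`lists[0].append(87)` → shared = [5, 3, 8, 87]; lists = [[5, 3, 8, 87], [5, 3, 8, 87], [5, 3, 8, 87]]
`print(lists[1])` → prints [5, 3, 8, 87]
`print(lists[2])` → prints [5, 3, 8, 87]
`print(shared)` → prints [5, 3, 8, 87]

Answer:
[5, 3, 8, 87]
[5, 3, 8, 87]
[5, 3, 8, 87]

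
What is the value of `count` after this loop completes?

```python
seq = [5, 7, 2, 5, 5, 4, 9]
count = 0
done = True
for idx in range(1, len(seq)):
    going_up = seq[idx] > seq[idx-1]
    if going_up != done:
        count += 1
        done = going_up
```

Count direction changes in [5, 7, 2, 5, 5, 4, 9]
`count` takes the values: 0 → 1 → 2 → 3 → 4

Answer: 4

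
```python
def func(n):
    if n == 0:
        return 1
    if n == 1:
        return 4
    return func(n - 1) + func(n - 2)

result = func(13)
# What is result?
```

Build up from base cases: func(0)=1, func(1)=4, func(2)=5, func(3)=9, func(4)=14, func(5)=23, func(6)=37, ..., func(13)=1076

Answer: 1076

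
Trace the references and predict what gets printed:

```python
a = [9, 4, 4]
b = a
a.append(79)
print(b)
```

Key concept: basic list aliasing.
Step by step:
`a = [9, 4, 4]` → a = [9, 4, 4]
`b = a` → b = [9, 4, 4] (same object as a)
`a.append(79)` → a = [9, 4, 4, 79] (same object as b); b = [9, 4, 4, 79] (same object as a)
`print(b)` → prints [9, 4, 4, 79]

Answer: [9, 4, 4, 79]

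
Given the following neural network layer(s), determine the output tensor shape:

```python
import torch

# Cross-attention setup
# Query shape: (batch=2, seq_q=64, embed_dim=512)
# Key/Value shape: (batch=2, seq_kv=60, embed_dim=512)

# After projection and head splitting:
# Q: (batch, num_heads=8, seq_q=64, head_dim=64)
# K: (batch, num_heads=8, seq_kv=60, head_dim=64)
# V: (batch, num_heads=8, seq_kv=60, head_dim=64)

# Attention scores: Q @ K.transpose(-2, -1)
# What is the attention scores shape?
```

Input: (2, 64, 512) -> Output: (2, 8, 64, 60)

Answer: (2, 8, 64, 60)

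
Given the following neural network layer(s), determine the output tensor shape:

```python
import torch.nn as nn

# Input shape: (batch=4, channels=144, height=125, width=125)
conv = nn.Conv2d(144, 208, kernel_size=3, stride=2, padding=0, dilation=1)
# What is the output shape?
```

Input: (4, 144, 125, 125) -> Output: (4, 208, 62, 62)

Answer: (4, 208, 62, 62)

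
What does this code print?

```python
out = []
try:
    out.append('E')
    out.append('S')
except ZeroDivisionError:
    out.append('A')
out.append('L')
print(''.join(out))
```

Execution trace: 'E' (try body) → 'S' (try body, no exception) → 'L' (after the try/except). Output: ESL

Answer: ESL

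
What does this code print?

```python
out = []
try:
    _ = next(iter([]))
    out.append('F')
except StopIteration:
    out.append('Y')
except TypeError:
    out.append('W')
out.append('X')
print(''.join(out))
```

Execution trace: 'Y' (except StopIteration) → 'X' (after the try/except). Output: YX

Answer: YX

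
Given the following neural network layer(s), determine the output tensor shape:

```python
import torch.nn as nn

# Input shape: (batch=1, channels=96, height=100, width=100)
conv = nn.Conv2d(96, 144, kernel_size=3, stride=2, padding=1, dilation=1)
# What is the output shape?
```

Input: (1, 96, 100, 100) -> Output: (1, 144, 50, 50)

Answer: (1, 144, 50, 50)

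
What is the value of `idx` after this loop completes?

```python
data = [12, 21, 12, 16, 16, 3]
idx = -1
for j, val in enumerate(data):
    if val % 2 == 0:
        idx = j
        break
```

First even number index in [12, 21, 12, 16, 16, 3]
`idx` takes the values: -1 → 0

Answer: 0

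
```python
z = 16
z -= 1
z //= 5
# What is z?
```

Trace:
`z = 16` → z = 16
`z -= 1` → z = 15
`z //= 5` → z = 3
So z = 3

Answer: 3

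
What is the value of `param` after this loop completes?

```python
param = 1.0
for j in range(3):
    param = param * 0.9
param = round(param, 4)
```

Exponential decay: 1.0 * 0.9^3
`param` takes the values: 1.0 → 0.9 → 0.81 → 0.729

Answer: 0.729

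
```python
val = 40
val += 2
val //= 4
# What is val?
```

Trace:
`val = 40` → val = 40
`val += 2` → val = 42
`val //= 4` → val = 10
So val = 10

Answer: 10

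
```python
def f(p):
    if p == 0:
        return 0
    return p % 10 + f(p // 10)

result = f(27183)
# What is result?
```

Sum of digits of 27183: 3 + 8 + 1 + 7 + 2 = 21

Answer: 21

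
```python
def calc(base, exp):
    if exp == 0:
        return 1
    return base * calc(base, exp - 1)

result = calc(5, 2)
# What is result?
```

calc(5, 2) = 5 * 5 = 25

Answer: 25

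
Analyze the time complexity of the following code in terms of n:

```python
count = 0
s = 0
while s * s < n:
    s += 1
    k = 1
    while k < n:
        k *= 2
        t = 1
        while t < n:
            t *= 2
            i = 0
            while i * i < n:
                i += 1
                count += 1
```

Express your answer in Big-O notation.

Each loop level contributes: √n × log n × log n × √n. Multiplying the contributions gives O(n log² n).

Answer: O(n log² n)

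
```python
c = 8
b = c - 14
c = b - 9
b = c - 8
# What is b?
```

Trace:
`c = 8` → c = 8
`b = c - 14` → b = -6
`c = b - 9` → c = -15
`b = c - 8` → b = -23
So b = -23

Answer: -23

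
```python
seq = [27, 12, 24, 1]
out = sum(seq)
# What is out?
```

Trace:
`seq = [27, 12, 24, 1]` → seq = [27, 12, 24, 1]
`out = sum(seq)` → out = 64
So out = 64

Answer: 64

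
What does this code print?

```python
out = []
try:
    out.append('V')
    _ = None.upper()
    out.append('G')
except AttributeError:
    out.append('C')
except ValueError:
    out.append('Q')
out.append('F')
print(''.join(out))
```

Execution trace: 'V' (try body) → 'C' (except AttributeError) → 'F' (after the try/except). Output: VCF

Answer: VCF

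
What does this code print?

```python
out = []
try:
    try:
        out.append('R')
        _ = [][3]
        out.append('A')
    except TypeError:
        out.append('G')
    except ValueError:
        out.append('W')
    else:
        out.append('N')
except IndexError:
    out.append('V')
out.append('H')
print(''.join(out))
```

Execution trace: 'R' (try body) → 'V' (outer except IndexError) → 'H' (after the try/except). Output: RVH

Answer: RVH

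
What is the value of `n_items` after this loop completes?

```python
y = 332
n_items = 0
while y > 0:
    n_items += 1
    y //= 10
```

Count digits by repeated division by 10
`n_items` takes the values: 0 → 1 → 2 → 3

Answer: 3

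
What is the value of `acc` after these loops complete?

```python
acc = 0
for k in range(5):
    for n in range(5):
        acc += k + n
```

Sum of all k+n for k,n in 5x5
`acc` takes the values: 0 → 1 → 3 → 6 → 10 → 11 → 13 → 16 → 20 → 25 → 27 → 30 → 34 → 39 → 45 → 48 → 52 → 57 → 63 → 70 → 74 → 79 → 85 → 92 → 100

Answer: 100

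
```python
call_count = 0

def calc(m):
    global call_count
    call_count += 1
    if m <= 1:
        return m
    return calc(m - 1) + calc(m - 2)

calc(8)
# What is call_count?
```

Calls(m) = 1 + Calls(m-1) + Calls(m-2); Calls(0)=Calls(1)=1. For m=8 this gives 67.

Answer: 67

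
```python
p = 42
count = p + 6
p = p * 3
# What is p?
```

Trace:
`p = 42` → p = 42
`count = p + 6` → count = 48
`p = p * 3` → p = 126
So p = 126

Answer: 126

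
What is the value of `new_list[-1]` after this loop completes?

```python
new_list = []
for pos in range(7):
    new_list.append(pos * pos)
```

Last element of squares 0 to 6
`new_list` takes the values: [] → [0] → [0, 1] → [0, 1, 4] → [0, 1, 4, 9] → [0, 1, 4, 9, 16] → [0, 1, 4, 9, 16, 25] → [0, 1, 4, 9, 16, 25, 36]
So `new_list[-1]` = 36

Answer: 36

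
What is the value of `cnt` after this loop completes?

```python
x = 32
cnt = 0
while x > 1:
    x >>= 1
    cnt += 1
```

Count right shifts until 1
`cnt` takes the values: 0 → 1 → 2 → 3 → 4 → 5

Answer: 5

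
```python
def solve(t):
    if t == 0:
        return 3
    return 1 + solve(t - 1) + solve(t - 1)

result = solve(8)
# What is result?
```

solve(t) = 1 + 2·solve(t-1), solve(0)=3. Closed form: (3+1)·2^8 - 1 = 1023.

Answer: 1023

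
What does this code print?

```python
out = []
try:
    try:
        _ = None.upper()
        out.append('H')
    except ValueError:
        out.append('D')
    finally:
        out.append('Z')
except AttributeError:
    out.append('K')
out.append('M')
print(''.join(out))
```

Execution trace: 'Z' (finally) → 'K' (outer except AttributeError) → 'M' (after the try/except). Output: ZKM

Answer: ZKM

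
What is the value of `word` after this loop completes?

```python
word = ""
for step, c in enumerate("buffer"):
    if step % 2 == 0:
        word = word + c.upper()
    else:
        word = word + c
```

Uppercase even positions in 'buffer'
`word` takes the values: "" → "B" → "Bu" → "BuF" → "BuFf" → "BuFfE" → "BuFfEr"

Answer: "BuFfEr"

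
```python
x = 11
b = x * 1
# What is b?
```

Trace:
`x = 11` → x = 11
`b = x * 1` → b = 11
So b = 11

Answer: 11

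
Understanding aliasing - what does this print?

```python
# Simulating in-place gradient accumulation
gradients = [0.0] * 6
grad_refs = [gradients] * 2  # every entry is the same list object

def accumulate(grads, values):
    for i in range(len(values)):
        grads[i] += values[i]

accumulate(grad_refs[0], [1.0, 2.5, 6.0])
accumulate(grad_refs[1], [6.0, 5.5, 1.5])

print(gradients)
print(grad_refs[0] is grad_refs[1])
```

Key concept: gradient accumulation aliasing.
Step by step:
`gradients = [0.0] * 6` → gradients = [0.0, 0.0, 0.0, 0.0, 0.0, 0.0]
`grad_refs = [gradients] * 2` → grad_refs = [[0.0, 0.0, 0.0, 0.0, 0.0, 0.0], [0.0, 0.0, 0.0, 0.0, 0.0, 0.0]]
`accumulate(grad_refs[0], [1.0, 2.5, 6.0])` → gradients = [1.0, 2.5, 6.0, 0.0, 0.0, 0.0]; grad_refs = [[1.0, 2.5, 6.0, 0.0, 0.0, 0.0], [1.0, 2.5, 6.0, 0.0, 0.0, 0.0]]
`accumulate(grad_refs[1], [6.0, 5.5, 1.5])` → gradients = [7.0, 8.0, 7.5, 0.0, 0.0, 0.0]; grad_refs = [[7.0, 8.0, 7.5, 0.0, 0.0, 0.0], [7.0, 8.0, 7.5, 0.0, 0.0, 0.0]]
`print(gradients)` → prints [7.0, 8.0, 7.5, 0.0, 0.0, 0.0]
`print(grad_refs[0] is grad_refs[1])` → prints True

Answer:
[7.0, 8.0, 7.5, 0.0, 0.0, 0.0]
True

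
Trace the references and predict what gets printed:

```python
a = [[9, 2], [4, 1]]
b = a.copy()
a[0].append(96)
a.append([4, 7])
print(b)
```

Key concept: shallow copy with nested lists.
Step by step:
`a = [[9, 2], [4, 1]]` → a = [[9, 2], [4, 1]]
`b = a.copy()` → b = [[9, 2], [4, 1]]
`a[0].append(96)` → a = [[9, 2, 96], [4, 1]]; b = [[9, 2, 96], [4, 1]]
`a.append([4, 7])` → a = [[9, 2, 96], [4, 1], [4, 7]]
`print(b)` → prints [[9, 2, 96], [4, 1]]

Answer: [[9, 2, 96], [4, 1]]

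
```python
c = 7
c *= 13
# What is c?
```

Trace:
`c = 7` → c = 7
`c *= 13` → c = 91
So c = 91

Answer: 91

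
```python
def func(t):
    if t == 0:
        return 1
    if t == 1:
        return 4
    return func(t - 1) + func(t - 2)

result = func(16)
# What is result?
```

Build up from base cases: func(0)=1, func(1)=4, func(2)=5, func(3)=9, func(4)=14, func(5)=23, func(6)=37, ..., func(16)=4558

Answer: 4558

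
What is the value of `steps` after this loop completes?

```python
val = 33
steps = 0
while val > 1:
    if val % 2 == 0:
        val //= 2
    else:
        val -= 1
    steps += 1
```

Steps to reduce 33 to 1
`steps` takes the values: 0 → 1 → 2 → 3 → 4 → 5 → 6

Answer: 6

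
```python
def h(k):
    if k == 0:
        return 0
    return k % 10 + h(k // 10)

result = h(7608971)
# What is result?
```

Sum of digits of 7608971: 1 + 7 + 9 + 8 + 0 + 6 + 7 = 38

Answer: 38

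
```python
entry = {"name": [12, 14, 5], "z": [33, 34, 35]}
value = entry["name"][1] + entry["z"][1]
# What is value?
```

Trace:
`entry = {"name": [12, 14, 5], "z": [33, 34, 35]}` → entry = {'name': [12, 14, 5], 'z': [33, 34, 35]}
`value = entry["name"][1] + entry["z"][1]` → value = 48
So value = 48

Answer: 48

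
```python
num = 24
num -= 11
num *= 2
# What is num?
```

Trace:
`num = 24` → num = 24
`num -= 11` → num = 13
`num *= 2` → num = 26
So num = 26

Answer: 26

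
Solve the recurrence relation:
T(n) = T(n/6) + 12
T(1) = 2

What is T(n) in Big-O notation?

Each step divides n by 6 and adds 12. After log_6(n) steps we reach T(1)=2. So T(n) = 12·log_6(n) + 2 = O(log n).

Answer: O(log n)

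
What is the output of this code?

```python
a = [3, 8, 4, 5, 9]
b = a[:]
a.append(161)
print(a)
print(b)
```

Key concept: slice [:] creates copy.
Step by step:
`a = [3, 8, 4, 5, 9]` → a = [3, 8, 4, 5, 9]
`b = a[:]` → b = [3, 8, 4, 5, 9]
`a.append(161)` → a = [3, 8, 4, 5, 9, 161]
`print(a)` → prints [3, 8, 4, 5, 9, 161]
`print(b)` → prints [3, 8, 4, 5, 9]

Answer:
[3, 8, 4, 5, 9, 161]
[3, 8, 4, 5, 9]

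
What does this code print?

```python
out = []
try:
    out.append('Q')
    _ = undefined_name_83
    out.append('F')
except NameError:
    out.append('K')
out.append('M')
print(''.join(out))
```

Execution trace: 'Q' (try body) → 'K' (except NameError) → 'M' (after the try/except). Output: QKM

Answer: QKM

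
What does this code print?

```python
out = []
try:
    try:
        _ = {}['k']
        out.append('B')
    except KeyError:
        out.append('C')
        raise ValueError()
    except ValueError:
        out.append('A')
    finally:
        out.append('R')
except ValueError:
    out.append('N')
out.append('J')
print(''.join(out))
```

Execution trace: 'C' (inner except KeyError) → 'R' (inner finally) → 'N' (outer except ValueError) → 'J' (after the try/except). Output: CRNJ

Answer: CRNJ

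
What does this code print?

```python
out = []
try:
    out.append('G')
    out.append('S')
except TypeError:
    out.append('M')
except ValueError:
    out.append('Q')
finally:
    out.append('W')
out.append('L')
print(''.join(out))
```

Execution trace: 'G' (try body) → 'S' (try body, no exception) → 'W' (finally) → 'L' (after the try/except). Output: GSWL

Answer: GSWL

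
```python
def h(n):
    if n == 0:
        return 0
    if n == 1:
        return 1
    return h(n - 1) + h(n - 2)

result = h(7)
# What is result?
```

Build up from base cases: h(0)=0, h(1)=1, h(2)=1, h(3)=2, h(4)=3, h(5)=5, h(6)=8, ..., h(7)=13

Answer: 13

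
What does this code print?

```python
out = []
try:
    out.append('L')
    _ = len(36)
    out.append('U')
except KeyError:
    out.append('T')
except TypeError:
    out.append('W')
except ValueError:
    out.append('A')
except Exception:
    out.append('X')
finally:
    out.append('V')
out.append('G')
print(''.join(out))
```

Execution trace: 'L' (try body) → 'W' (except TypeError) → 'V' (finally) → 'G' (after the try/except). Output: LWVG

Answer: LWVG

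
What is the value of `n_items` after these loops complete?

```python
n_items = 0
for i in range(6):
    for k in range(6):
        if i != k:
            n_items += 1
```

6² - 6 (exclude diagonal)
`n_items` takes the values: 0 → 1 → 2 → 3 → 4 → 5 → 6 → 7 → 8 → 9 → 10 → 11 → 12 → 13 → 14 → 15 → 16 → 17 → 18 → 19 → 20 → 21 → 22 → 23 → 24 → 25 → 26 → 27 → 28 → 29 → 30

Answer: 30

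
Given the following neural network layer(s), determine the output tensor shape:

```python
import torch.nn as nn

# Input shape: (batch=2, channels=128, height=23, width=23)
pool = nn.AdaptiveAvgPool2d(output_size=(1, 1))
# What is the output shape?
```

Input: (2, 128, 23, 23) -> Output: (2, 128, 1, 1)

Answer: (2, 128, 1, 1)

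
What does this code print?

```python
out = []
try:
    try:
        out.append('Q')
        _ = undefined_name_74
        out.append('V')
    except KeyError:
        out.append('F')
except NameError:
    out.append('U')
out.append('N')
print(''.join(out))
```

Execution trace: 'Q' (try body) → 'U' (outer except NameError) → 'N' (after the try/except). Output: QUN

Answer: QUN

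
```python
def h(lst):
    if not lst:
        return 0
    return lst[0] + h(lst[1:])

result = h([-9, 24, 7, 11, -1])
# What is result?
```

(-9) + 24 + 7 + 11 + (-1) + 0 = 32

Answer: 32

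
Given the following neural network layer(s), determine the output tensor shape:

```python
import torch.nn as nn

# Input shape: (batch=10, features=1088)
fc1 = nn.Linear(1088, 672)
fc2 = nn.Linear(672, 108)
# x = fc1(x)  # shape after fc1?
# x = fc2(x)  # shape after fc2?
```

Input: (10, 1088) -> after fc1: (10, 672) -> Output: (10, 108)

Answer: (10, 108)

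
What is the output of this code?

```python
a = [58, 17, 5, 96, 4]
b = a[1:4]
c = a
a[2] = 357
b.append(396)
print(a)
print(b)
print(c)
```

Key concept: slice vs alias.
Step by step:
`a = [58, 17, 5, 96, 4]` → a = [58, 17, 5, 96, 4]
`b = a[1:4]` → b = [17, 5, 96]
`c = a` → c = [58, 17, 5, 96, 4] (same object as a)
`a[2] = 357` → a = [58, 17, 357, 96, 4] (same object as c); c = [58, 17, 357, 96, 4] (same object as a)
`b.append(396)` → b = [17, 5, 96, 396]
`print(a)` → prints [58, 17, 357, 96, 4]
`print(b)` → prints [17, 5, 96, 396]
`print(c)` → prints [58, 17, 357, 96, 4]

Answer:
[58, 17, 357, 96, 4]
[17, 5, 96, 396]
[58, 17, 357, 96, 4]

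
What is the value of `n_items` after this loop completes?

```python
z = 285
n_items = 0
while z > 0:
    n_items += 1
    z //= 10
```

Count digits by repeated division by 10
`n_items` takes the values: 0 → 1 → 2 → 3

Answer: 3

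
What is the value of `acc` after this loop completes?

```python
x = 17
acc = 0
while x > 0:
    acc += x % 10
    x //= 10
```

Sum digits of 17
`acc` takes the values: 0 → 7 → 8

Answer: 8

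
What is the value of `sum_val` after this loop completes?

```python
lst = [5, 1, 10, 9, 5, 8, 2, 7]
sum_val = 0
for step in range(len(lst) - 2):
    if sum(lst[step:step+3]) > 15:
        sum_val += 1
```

Count windows with sum > 15
`sum_val` takes the values: 0 → 1 → 2 → 3 → 4 → 5

Answer: 5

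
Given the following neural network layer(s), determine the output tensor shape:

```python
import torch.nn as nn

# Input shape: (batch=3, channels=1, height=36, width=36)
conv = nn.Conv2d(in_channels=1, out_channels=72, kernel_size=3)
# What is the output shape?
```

Input: (3, 1, 36, 36) -> Output: (3, 72, 34, 34)

Answer: (3, 72, 34, 34)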